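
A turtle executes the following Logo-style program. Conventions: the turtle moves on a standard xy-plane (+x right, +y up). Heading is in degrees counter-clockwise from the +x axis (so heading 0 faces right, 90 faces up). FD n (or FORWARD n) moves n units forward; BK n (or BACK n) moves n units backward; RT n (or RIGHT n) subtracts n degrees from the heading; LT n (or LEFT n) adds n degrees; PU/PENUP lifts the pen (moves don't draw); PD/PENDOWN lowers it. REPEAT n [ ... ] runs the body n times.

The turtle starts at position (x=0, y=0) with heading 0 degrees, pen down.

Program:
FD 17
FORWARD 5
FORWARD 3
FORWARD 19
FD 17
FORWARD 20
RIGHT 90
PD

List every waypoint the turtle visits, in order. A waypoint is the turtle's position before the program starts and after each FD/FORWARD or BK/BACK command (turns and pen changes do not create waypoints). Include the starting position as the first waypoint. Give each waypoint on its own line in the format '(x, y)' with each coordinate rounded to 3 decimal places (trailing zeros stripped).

Answer: (0, 0)
(17, 0)
(22, 0)
(25, 0)
(44, 0)
(61, 0)
(81, 0)

Derivation:
Executing turtle program step by step:
Start: pos=(0,0), heading=0, pen down
FD 17: (0,0) -> (17,0) [heading=0, draw]
FD 5: (17,0) -> (22,0) [heading=0, draw]
FD 3: (22,0) -> (25,0) [heading=0, draw]
FD 19: (25,0) -> (44,0) [heading=0, draw]
FD 17: (44,0) -> (61,0) [heading=0, draw]
FD 20: (61,0) -> (81,0) [heading=0, draw]
RT 90: heading 0 -> 270
PD: pen down
Final: pos=(81,0), heading=270, 6 segment(s) drawn
Waypoints (7 total):
(0, 0)
(17, 0)
(22, 0)
(25, 0)
(44, 0)
(61, 0)
(81, 0)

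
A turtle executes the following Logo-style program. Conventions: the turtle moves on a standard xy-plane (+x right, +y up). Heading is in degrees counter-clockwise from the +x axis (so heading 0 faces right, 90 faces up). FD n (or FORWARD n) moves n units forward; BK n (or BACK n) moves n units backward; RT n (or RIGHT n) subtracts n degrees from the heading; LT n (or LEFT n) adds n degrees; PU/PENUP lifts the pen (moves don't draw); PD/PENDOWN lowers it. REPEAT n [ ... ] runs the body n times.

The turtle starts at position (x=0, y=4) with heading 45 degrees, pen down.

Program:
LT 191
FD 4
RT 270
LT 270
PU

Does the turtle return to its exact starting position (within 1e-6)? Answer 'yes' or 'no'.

Executing turtle program step by step:
Start: pos=(0,4), heading=45, pen down
LT 191: heading 45 -> 236
FD 4: (0,4) -> (-2.237,0.684) [heading=236, draw]
RT 270: heading 236 -> 326
LT 270: heading 326 -> 236
PU: pen up
Final: pos=(-2.237,0.684), heading=236, 1 segment(s) drawn

Start position: (0, 4)
Final position: (-2.237, 0.684)
Distance = 4; >= 1e-6 -> NOT closed

Answer: no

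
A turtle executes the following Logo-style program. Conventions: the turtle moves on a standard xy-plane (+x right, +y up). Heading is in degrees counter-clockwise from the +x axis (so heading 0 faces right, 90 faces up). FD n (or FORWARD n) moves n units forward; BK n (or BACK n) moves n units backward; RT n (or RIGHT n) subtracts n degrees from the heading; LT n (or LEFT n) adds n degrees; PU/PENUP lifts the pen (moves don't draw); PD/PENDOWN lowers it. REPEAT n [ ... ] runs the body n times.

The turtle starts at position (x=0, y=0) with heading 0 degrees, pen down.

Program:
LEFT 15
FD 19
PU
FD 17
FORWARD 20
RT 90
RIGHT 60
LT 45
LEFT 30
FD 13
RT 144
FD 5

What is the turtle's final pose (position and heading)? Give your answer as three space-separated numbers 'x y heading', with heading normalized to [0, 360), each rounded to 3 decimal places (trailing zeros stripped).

Answer: 56.024 5.269 156

Derivation:
Executing turtle program step by step:
Start: pos=(0,0), heading=0, pen down
LT 15: heading 0 -> 15
FD 19: (0,0) -> (18.353,4.918) [heading=15, draw]
PU: pen up
FD 17: (18.353,4.918) -> (34.773,9.317) [heading=15, move]
FD 20: (34.773,9.317) -> (54.092,14.494) [heading=15, move]
RT 90: heading 15 -> 285
RT 60: heading 285 -> 225
LT 45: heading 225 -> 270
LT 30: heading 270 -> 300
FD 13: (54.092,14.494) -> (60.592,3.236) [heading=300, move]
RT 144: heading 300 -> 156
FD 5: (60.592,3.236) -> (56.024,5.269) [heading=156, move]
Final: pos=(56.024,5.269), heading=156, 1 segment(s) drawn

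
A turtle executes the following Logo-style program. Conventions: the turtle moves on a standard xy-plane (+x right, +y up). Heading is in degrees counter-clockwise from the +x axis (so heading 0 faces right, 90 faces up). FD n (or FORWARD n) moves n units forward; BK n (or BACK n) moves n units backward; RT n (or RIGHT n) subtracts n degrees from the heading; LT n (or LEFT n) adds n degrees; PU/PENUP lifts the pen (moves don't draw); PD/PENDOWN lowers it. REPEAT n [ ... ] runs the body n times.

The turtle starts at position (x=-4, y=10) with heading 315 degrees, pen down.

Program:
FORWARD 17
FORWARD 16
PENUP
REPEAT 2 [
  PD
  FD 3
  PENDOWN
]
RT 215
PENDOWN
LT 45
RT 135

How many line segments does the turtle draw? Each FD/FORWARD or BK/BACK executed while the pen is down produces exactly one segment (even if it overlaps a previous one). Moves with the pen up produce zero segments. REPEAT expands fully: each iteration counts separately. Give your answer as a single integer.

Executing turtle program step by step:
Start: pos=(-4,10), heading=315, pen down
FD 17: (-4,10) -> (8.021,-2.021) [heading=315, draw]
FD 16: (8.021,-2.021) -> (19.335,-13.335) [heading=315, draw]
PU: pen up
REPEAT 2 [
  -- iteration 1/2 --
  PD: pen down
  FD 3: (19.335,-13.335) -> (21.456,-15.456) [heading=315, draw]
  PD: pen down
  -- iteration 2/2 --
  PD: pen down
  FD 3: (21.456,-15.456) -> (23.577,-17.577) [heading=315, draw]
  PD: pen down
]
RT 215: heading 315 -> 100
PD: pen down
LT 45: heading 100 -> 145
RT 135: heading 145 -> 10
Final: pos=(23.577,-17.577), heading=10, 4 segment(s) drawn
Segments drawn: 4

Answer: 4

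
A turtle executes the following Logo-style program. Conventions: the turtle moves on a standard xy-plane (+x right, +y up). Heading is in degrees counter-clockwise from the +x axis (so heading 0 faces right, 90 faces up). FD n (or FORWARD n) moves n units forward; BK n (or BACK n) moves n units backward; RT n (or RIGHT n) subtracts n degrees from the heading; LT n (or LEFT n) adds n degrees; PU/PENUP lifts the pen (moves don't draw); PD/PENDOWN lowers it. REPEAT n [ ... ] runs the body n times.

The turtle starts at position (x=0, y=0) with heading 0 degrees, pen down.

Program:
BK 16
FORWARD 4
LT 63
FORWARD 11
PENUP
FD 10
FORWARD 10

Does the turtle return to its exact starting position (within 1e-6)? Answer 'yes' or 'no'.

Executing turtle program step by step:
Start: pos=(0,0), heading=0, pen down
BK 16: (0,0) -> (-16,0) [heading=0, draw]
FD 4: (-16,0) -> (-12,0) [heading=0, draw]
LT 63: heading 0 -> 63
FD 11: (-12,0) -> (-7.006,9.801) [heading=63, draw]
PU: pen up
FD 10: (-7.006,9.801) -> (-2.466,18.711) [heading=63, move]
FD 10: (-2.466,18.711) -> (2.074,27.621) [heading=63, move]
Final: pos=(2.074,27.621), heading=63, 3 segment(s) drawn

Start position: (0, 0)
Final position: (2.074, 27.621)
Distance = 27.699; >= 1e-6 -> NOT closed

Answer: no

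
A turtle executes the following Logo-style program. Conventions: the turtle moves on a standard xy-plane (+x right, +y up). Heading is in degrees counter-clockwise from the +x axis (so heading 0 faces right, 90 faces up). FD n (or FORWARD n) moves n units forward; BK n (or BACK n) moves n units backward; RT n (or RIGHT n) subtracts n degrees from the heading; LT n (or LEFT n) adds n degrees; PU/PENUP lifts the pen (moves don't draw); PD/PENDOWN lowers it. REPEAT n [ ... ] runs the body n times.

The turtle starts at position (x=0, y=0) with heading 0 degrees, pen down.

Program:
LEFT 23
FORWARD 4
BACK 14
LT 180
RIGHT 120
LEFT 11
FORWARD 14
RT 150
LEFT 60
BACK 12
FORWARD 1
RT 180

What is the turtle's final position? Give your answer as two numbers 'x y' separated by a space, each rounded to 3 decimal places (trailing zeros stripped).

Executing turtle program step by step:
Start: pos=(0,0), heading=0, pen down
LT 23: heading 0 -> 23
FD 4: (0,0) -> (3.682,1.563) [heading=23, draw]
BK 14: (3.682,1.563) -> (-9.205,-3.907) [heading=23, draw]
LT 180: heading 23 -> 203
RT 120: heading 203 -> 83
LT 11: heading 83 -> 94
FD 14: (-9.205,-3.907) -> (-10.182,10.059) [heading=94, draw]
RT 150: heading 94 -> 304
LT 60: heading 304 -> 4
BK 12: (-10.182,10.059) -> (-22.152,9.222) [heading=4, draw]
FD 1: (-22.152,9.222) -> (-21.155,9.291) [heading=4, draw]
RT 180: heading 4 -> 184
Final: pos=(-21.155,9.291), heading=184, 5 segment(s) drawn

Answer: -21.155 9.291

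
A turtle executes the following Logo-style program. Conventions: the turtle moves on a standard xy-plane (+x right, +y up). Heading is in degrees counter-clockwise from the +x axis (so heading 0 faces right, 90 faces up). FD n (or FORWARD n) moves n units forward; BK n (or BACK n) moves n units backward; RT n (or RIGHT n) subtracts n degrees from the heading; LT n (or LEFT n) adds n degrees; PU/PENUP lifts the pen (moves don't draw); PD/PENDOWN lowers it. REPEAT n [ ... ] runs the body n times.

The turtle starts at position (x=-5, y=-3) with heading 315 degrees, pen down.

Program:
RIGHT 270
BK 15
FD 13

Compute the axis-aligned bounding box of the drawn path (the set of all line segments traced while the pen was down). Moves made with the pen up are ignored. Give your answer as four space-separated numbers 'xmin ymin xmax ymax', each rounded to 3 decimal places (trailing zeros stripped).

Answer: -15.607 -13.607 -5 -3

Derivation:
Executing turtle program step by step:
Start: pos=(-5,-3), heading=315, pen down
RT 270: heading 315 -> 45
BK 15: (-5,-3) -> (-15.607,-13.607) [heading=45, draw]
FD 13: (-15.607,-13.607) -> (-6.414,-4.414) [heading=45, draw]
Final: pos=(-6.414,-4.414), heading=45, 2 segment(s) drawn

Segment endpoints: x in {-15.607, -6.414, -5}, y in {-13.607, -4.414, -3}
xmin=-15.607, ymin=-13.607, xmax=-5, ymax=-3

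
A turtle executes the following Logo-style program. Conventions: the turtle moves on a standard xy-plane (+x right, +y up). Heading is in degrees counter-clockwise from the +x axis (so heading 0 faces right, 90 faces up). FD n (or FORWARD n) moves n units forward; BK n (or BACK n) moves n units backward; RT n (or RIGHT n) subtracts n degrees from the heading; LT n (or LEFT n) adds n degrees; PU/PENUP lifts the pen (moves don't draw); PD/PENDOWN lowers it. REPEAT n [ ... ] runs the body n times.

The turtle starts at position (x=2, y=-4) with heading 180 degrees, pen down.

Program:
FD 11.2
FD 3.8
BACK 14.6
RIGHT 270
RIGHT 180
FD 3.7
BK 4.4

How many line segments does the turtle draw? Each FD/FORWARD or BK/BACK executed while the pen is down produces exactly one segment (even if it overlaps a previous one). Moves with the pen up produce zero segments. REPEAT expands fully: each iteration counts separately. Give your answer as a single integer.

Answer: 5

Derivation:
Executing turtle program step by step:
Start: pos=(2,-4), heading=180, pen down
FD 11.2: (2,-4) -> (-9.2,-4) [heading=180, draw]
FD 3.8: (-9.2,-4) -> (-13,-4) [heading=180, draw]
BK 14.6: (-13,-4) -> (1.6,-4) [heading=180, draw]
RT 270: heading 180 -> 270
RT 180: heading 270 -> 90
FD 3.7: (1.6,-4) -> (1.6,-0.3) [heading=90, draw]
BK 4.4: (1.6,-0.3) -> (1.6,-4.7) [heading=90, draw]
Final: pos=(1.6,-4.7), heading=90, 5 segment(s) drawn
Segments drawn: 5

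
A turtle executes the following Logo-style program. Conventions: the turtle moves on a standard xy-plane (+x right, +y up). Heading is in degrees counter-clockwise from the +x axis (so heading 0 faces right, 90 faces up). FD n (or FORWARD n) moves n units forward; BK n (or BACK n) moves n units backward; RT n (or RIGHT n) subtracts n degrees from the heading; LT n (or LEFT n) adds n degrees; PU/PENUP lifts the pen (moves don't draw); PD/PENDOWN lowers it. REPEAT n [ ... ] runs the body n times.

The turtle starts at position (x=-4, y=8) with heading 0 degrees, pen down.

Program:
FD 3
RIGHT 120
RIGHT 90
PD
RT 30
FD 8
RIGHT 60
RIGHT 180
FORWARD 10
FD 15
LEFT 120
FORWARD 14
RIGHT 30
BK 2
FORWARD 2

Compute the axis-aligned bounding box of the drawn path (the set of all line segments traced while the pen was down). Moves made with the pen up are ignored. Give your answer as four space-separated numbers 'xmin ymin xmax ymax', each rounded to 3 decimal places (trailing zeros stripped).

Answer: -17.5 -6.722 -1 14.928

Derivation:
Executing turtle program step by step:
Start: pos=(-4,8), heading=0, pen down
FD 3: (-4,8) -> (-1,8) [heading=0, draw]
RT 120: heading 0 -> 240
RT 90: heading 240 -> 150
PD: pen down
RT 30: heading 150 -> 120
FD 8: (-1,8) -> (-5,14.928) [heading=120, draw]
RT 60: heading 120 -> 60
RT 180: heading 60 -> 240
FD 10: (-5,14.928) -> (-10,6.268) [heading=240, draw]
FD 15: (-10,6.268) -> (-17.5,-6.722) [heading=240, draw]
LT 120: heading 240 -> 0
FD 14: (-17.5,-6.722) -> (-3.5,-6.722) [heading=0, draw]
RT 30: heading 0 -> 330
BK 2: (-3.5,-6.722) -> (-5.232,-5.722) [heading=330, draw]
FD 2: (-5.232,-5.722) -> (-3.5,-6.722) [heading=330, draw]
Final: pos=(-3.5,-6.722), heading=330, 7 segment(s) drawn

Segment endpoints: x in {-17.5, -10, -5.232, -5, -4, -3.5, -3.5, -1}, y in {-6.722, -6.722, -5.722, 6.268, 8, 14.928}
xmin=-17.5, ymin=-6.722, xmax=-1, ymax=14.928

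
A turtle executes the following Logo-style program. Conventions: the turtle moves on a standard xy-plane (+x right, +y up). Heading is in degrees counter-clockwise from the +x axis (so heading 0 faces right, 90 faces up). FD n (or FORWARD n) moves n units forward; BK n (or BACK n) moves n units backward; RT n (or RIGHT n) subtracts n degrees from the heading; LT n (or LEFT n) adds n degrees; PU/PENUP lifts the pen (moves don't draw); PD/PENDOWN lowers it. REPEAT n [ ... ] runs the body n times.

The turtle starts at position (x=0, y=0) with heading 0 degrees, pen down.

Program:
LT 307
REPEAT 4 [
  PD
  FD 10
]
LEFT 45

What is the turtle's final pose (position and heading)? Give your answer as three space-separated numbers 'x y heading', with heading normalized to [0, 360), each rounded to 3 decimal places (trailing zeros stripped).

Answer: 24.073 -31.945 352

Derivation:
Executing turtle program step by step:
Start: pos=(0,0), heading=0, pen down
LT 307: heading 0 -> 307
REPEAT 4 [
  -- iteration 1/4 --
  PD: pen down
  FD 10: (0,0) -> (6.018,-7.986) [heading=307, draw]
  -- iteration 2/4 --
  PD: pen down
  FD 10: (6.018,-7.986) -> (12.036,-15.973) [heading=307, draw]
  -- iteration 3/4 --
  PD: pen down
  FD 10: (12.036,-15.973) -> (18.054,-23.959) [heading=307, draw]
  -- iteration 4/4 --
  PD: pen down
  FD 10: (18.054,-23.959) -> (24.073,-31.945) [heading=307, draw]
]
LT 45: heading 307 -> 352
Final: pos=(24.073,-31.945), heading=352, 4 segment(s) drawn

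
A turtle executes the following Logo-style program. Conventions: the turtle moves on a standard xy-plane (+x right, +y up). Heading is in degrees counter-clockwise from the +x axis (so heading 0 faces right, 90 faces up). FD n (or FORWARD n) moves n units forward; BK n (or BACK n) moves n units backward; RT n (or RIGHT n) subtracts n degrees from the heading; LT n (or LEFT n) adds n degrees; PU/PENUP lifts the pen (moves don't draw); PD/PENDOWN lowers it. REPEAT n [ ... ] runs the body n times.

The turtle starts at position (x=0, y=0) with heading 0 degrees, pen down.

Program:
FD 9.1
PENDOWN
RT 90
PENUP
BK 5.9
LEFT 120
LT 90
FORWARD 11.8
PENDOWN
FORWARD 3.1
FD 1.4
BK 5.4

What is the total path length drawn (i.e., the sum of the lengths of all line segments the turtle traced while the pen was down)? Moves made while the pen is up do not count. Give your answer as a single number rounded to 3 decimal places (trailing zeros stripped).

Answer: 19

Derivation:
Executing turtle program step by step:
Start: pos=(0,0), heading=0, pen down
FD 9.1: (0,0) -> (9.1,0) [heading=0, draw]
PD: pen down
RT 90: heading 0 -> 270
PU: pen up
BK 5.9: (9.1,0) -> (9.1,5.9) [heading=270, move]
LT 120: heading 270 -> 30
LT 90: heading 30 -> 120
FD 11.8: (9.1,5.9) -> (3.2,16.119) [heading=120, move]
PD: pen down
FD 3.1: (3.2,16.119) -> (1.65,18.804) [heading=120, draw]
FD 1.4: (1.65,18.804) -> (0.95,20.016) [heading=120, draw]
BK 5.4: (0.95,20.016) -> (3.65,15.34) [heading=120, draw]
Final: pos=(3.65,15.34), heading=120, 4 segment(s) drawn

Segment lengths:
  seg 1: (0,0) -> (9.1,0), length = 9.1
  seg 2: (3.2,16.119) -> (1.65,18.804), length = 3.1
  seg 3: (1.65,18.804) -> (0.95,20.016), length = 1.4
  seg 4: (0.95,20.016) -> (3.65,15.34), length = 5.4
Total = 19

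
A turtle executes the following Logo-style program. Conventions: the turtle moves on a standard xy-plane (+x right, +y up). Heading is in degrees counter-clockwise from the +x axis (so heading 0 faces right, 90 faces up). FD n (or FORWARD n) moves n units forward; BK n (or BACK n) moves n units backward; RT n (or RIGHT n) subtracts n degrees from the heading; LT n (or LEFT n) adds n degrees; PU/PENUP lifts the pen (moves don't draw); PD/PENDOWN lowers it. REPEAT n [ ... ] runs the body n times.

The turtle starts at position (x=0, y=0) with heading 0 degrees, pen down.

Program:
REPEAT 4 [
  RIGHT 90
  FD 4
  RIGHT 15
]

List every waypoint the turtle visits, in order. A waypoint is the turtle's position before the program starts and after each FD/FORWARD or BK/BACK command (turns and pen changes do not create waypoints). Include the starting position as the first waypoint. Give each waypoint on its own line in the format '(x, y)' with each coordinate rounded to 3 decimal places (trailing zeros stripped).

Executing turtle program step by step:
Start: pos=(0,0), heading=0, pen down
REPEAT 4 [
  -- iteration 1/4 --
  RT 90: heading 0 -> 270
  FD 4: (0,0) -> (0,-4) [heading=270, draw]
  RT 15: heading 270 -> 255
  -- iteration 2/4 --
  RT 90: heading 255 -> 165
  FD 4: (0,-4) -> (-3.864,-2.965) [heading=165, draw]
  RT 15: heading 165 -> 150
  -- iteration 3/4 --
  RT 90: heading 150 -> 60
  FD 4: (-3.864,-2.965) -> (-1.864,0.499) [heading=60, draw]
  RT 15: heading 60 -> 45
  -- iteration 4/4 --
  RT 90: heading 45 -> 315
  FD 4: (-1.864,0.499) -> (0.965,-2.329) [heading=315, draw]
  RT 15: heading 315 -> 300
]
Final: pos=(0.965,-2.329), heading=300, 4 segment(s) drawn
Waypoints (5 total):
(0, 0)
(0, -4)
(-3.864, -2.965)
(-1.864, 0.499)
(0.965, -2.329)

Answer: (0, 0)
(0, -4)
(-3.864, -2.965)
(-1.864, 0.499)
(0.965, -2.329)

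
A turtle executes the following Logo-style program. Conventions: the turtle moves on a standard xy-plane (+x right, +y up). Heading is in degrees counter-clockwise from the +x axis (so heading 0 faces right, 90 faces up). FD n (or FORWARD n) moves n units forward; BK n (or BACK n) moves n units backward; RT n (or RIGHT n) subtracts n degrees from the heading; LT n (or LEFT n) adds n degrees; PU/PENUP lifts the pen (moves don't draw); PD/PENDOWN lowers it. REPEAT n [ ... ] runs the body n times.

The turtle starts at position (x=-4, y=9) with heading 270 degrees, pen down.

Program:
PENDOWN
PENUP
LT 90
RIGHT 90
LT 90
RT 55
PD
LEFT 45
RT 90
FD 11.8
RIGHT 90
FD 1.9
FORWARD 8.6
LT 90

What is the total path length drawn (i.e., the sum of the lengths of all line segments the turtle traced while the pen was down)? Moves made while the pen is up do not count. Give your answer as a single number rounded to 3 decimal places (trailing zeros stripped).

Answer: 22.3

Derivation:
Executing turtle program step by step:
Start: pos=(-4,9), heading=270, pen down
PD: pen down
PU: pen up
LT 90: heading 270 -> 0
RT 90: heading 0 -> 270
LT 90: heading 270 -> 0
RT 55: heading 0 -> 305
PD: pen down
LT 45: heading 305 -> 350
RT 90: heading 350 -> 260
FD 11.8: (-4,9) -> (-6.049,-2.621) [heading=260, draw]
RT 90: heading 260 -> 170
FD 1.9: (-6.049,-2.621) -> (-7.92,-2.291) [heading=170, draw]
FD 8.6: (-7.92,-2.291) -> (-16.39,-0.797) [heading=170, draw]
LT 90: heading 170 -> 260
Final: pos=(-16.39,-0.797), heading=260, 3 segment(s) drawn

Segment lengths:
  seg 1: (-4,9) -> (-6.049,-2.621), length = 11.8
  seg 2: (-6.049,-2.621) -> (-7.92,-2.291), length = 1.9
  seg 3: (-7.92,-2.291) -> (-16.39,-0.797), length = 8.6
Total = 22.3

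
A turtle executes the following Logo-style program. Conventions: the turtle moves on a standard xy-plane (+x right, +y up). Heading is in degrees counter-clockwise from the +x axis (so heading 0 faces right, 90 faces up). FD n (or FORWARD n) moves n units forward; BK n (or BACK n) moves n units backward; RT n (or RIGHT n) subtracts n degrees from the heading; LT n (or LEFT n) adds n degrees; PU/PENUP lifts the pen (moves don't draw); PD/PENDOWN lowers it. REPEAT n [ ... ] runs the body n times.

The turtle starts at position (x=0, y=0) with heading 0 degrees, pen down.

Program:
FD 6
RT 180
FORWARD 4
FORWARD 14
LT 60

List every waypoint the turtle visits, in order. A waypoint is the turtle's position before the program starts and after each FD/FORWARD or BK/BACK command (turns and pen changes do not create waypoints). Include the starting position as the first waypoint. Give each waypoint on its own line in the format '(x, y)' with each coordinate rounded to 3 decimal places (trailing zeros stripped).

Executing turtle program step by step:
Start: pos=(0,0), heading=0, pen down
FD 6: (0,0) -> (6,0) [heading=0, draw]
RT 180: heading 0 -> 180
FD 4: (6,0) -> (2,0) [heading=180, draw]
FD 14: (2,0) -> (-12,0) [heading=180, draw]
LT 60: heading 180 -> 240
Final: pos=(-12,0), heading=240, 3 segment(s) drawn
Waypoints (4 total):
(0, 0)
(6, 0)
(2, 0)
(-12, 0)

Answer: (0, 0)
(6, 0)
(2, 0)
(-12, 0)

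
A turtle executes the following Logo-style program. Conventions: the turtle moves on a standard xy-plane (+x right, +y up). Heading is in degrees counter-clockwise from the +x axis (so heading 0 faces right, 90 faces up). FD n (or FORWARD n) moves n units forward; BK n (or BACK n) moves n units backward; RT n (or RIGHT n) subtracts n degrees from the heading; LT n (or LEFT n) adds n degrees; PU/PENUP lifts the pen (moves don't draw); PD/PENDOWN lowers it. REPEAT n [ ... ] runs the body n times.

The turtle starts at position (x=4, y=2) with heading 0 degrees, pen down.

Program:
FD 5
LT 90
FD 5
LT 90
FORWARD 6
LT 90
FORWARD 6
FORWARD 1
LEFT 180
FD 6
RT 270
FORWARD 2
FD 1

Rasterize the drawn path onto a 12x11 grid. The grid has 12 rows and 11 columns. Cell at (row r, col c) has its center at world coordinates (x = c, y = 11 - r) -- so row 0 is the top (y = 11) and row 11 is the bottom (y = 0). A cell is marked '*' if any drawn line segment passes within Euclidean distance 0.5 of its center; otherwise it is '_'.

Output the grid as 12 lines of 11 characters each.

Segment 0: (4,2) -> (9,2)
Segment 1: (9,2) -> (9,7)
Segment 2: (9,7) -> (3,7)
Segment 3: (3,7) -> (3,1)
Segment 4: (3,1) -> (3,0)
Segment 5: (3,0) -> (3,6)
Segment 6: (3,6) -> (1,6)
Segment 7: (1,6) -> (0,6)

Answer: ___________
___________
___________
___________
___*******_
****_____*_
___*_____*_
___*_____*_
___*_____*_
___*******_
___*_______
___*_______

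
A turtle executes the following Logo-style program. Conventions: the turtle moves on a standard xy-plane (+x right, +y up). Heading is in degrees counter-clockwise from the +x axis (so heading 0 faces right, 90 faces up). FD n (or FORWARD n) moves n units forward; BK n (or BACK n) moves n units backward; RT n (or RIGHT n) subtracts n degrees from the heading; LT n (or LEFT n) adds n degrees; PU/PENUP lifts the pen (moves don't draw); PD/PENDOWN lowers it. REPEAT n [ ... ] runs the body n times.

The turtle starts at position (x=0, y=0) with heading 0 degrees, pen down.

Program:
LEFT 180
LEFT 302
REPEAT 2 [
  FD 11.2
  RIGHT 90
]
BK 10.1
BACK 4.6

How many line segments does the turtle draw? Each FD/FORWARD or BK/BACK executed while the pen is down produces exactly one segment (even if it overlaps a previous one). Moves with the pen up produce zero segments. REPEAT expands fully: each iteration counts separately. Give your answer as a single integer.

Answer: 4

Derivation:
Executing turtle program step by step:
Start: pos=(0,0), heading=0, pen down
LT 180: heading 0 -> 180
LT 302: heading 180 -> 122
REPEAT 2 [
  -- iteration 1/2 --
  FD 11.2: (0,0) -> (-5.935,9.498) [heading=122, draw]
  RT 90: heading 122 -> 32
  -- iteration 2/2 --
  FD 11.2: (-5.935,9.498) -> (3.563,15.433) [heading=32, draw]
  RT 90: heading 32 -> 302
]
BK 10.1: (3.563,15.433) -> (-1.789,23.999) [heading=302, draw]
BK 4.6: (-1.789,23.999) -> (-4.227,27.9) [heading=302, draw]
Final: pos=(-4.227,27.9), heading=302, 4 segment(s) drawn
Segments drawn: 4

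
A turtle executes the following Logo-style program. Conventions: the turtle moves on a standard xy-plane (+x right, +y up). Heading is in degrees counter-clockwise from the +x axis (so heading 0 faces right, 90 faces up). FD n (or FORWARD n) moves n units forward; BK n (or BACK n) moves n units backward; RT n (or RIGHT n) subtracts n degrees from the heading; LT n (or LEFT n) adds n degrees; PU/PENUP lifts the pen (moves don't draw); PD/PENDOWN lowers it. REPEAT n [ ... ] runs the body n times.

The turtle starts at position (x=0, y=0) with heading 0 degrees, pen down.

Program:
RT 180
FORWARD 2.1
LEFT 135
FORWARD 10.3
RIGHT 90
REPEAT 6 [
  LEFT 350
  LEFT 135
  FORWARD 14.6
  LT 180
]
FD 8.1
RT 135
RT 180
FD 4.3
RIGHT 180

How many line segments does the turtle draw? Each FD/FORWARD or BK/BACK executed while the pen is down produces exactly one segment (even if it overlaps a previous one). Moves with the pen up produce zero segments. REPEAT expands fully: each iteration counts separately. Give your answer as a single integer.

Answer: 10

Derivation:
Executing turtle program step by step:
Start: pos=(0,0), heading=0, pen down
RT 180: heading 0 -> 180
FD 2.1: (0,0) -> (-2.1,0) [heading=180, draw]
LT 135: heading 180 -> 315
FD 10.3: (-2.1,0) -> (5.183,-7.283) [heading=315, draw]
RT 90: heading 315 -> 225
REPEAT 6 [
  -- iteration 1/6 --
  LT 350: heading 225 -> 215
  LT 135: heading 215 -> 350
  FD 14.6: (5.183,-7.283) -> (19.561,-9.818) [heading=350, draw]
  LT 180: heading 350 -> 170
  -- iteration 2/6 --
  LT 350: heading 170 -> 160
  LT 135: heading 160 -> 295
  FD 14.6: (19.561,-9.818) -> (25.732,-23.051) [heading=295, draw]
  LT 180: heading 295 -> 115
  -- iteration 3/6 --
  LT 350: heading 115 -> 105
  LT 135: heading 105 -> 240
  FD 14.6: (25.732,-23.051) -> (18.432,-35.695) [heading=240, draw]
  LT 180: heading 240 -> 60
  -- iteration 4/6 --
  LT 350: heading 60 -> 50
  LT 135: heading 50 -> 185
  FD 14.6: (18.432,-35.695) -> (3.887,-36.967) [heading=185, draw]
  LT 180: heading 185 -> 5
  -- iteration 5/6 --
  LT 350: heading 5 -> 355
  LT 135: heading 355 -> 130
  FD 14.6: (3.887,-36.967) -> (-5.498,-25.783) [heading=130, draw]
  LT 180: heading 130 -> 310
  -- iteration 6/6 --
  LT 350: heading 310 -> 300
  LT 135: heading 300 -> 75
  FD 14.6: (-5.498,-25.783) -> (-1.719,-11.68) [heading=75, draw]
  LT 180: heading 75 -> 255
]
FD 8.1: (-1.719,-11.68) -> (-3.815,-19.504) [heading=255, draw]
RT 135: heading 255 -> 120
RT 180: heading 120 -> 300
FD 4.3: (-3.815,-19.504) -> (-1.665,-23.228) [heading=300, draw]
RT 180: heading 300 -> 120
Final: pos=(-1.665,-23.228), heading=120, 10 segment(s) drawn
Segments drawn: 10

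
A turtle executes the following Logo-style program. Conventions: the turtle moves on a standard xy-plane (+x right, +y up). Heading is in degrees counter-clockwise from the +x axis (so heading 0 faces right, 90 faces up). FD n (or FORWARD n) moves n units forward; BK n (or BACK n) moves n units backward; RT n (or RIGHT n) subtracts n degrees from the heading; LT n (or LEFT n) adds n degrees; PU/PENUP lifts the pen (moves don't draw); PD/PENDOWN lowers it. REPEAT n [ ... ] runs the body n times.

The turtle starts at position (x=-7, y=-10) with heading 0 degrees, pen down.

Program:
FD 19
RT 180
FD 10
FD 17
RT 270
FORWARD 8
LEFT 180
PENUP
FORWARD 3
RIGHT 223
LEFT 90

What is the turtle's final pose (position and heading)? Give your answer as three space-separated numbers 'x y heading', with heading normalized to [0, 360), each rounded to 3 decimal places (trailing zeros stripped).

Executing turtle program step by step:
Start: pos=(-7,-10), heading=0, pen down
FD 19: (-7,-10) -> (12,-10) [heading=0, draw]
RT 180: heading 0 -> 180
FD 10: (12,-10) -> (2,-10) [heading=180, draw]
FD 17: (2,-10) -> (-15,-10) [heading=180, draw]
RT 270: heading 180 -> 270
FD 8: (-15,-10) -> (-15,-18) [heading=270, draw]
LT 180: heading 270 -> 90
PU: pen up
FD 3: (-15,-18) -> (-15,-15) [heading=90, move]
RT 223: heading 90 -> 227
LT 90: heading 227 -> 317
Final: pos=(-15,-15), heading=317, 4 segment(s) drawn

Answer: -15 -15 317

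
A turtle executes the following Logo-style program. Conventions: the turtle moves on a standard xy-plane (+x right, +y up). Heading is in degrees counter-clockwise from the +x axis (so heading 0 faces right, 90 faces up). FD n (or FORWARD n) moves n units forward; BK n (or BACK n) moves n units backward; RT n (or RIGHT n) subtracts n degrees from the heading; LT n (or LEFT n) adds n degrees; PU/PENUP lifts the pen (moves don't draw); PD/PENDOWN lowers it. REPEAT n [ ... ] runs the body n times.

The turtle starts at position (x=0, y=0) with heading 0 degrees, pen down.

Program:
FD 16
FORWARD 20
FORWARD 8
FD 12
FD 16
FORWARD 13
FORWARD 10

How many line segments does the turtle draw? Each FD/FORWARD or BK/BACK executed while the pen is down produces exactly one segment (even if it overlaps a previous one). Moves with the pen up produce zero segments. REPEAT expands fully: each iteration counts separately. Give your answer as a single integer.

Answer: 7

Derivation:
Executing turtle program step by step:
Start: pos=(0,0), heading=0, pen down
FD 16: (0,0) -> (16,0) [heading=0, draw]
FD 20: (16,0) -> (36,0) [heading=0, draw]
FD 8: (36,0) -> (44,0) [heading=0, draw]
FD 12: (44,0) -> (56,0) [heading=0, draw]
FD 16: (56,0) -> (72,0) [heading=0, draw]
FD 13: (72,0) -> (85,0) [heading=0, draw]
FD 10: (85,0) -> (95,0) [heading=0, draw]
Final: pos=(95,0), heading=0, 7 segment(s) drawn
Segments drawn: 7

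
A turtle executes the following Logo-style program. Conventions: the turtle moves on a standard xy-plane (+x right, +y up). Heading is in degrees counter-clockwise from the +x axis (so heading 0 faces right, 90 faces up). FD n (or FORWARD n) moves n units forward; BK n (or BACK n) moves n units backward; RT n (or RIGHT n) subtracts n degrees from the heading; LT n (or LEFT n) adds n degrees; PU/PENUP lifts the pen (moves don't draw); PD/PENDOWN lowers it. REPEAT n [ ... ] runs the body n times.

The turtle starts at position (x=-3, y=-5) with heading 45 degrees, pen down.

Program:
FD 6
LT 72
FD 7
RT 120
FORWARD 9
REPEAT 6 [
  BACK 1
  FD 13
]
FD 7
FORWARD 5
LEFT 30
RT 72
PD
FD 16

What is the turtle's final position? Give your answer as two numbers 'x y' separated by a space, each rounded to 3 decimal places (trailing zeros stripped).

Answer: 102.251 -10.701

Derivation:
Executing turtle program step by step:
Start: pos=(-3,-5), heading=45, pen down
FD 6: (-3,-5) -> (1.243,-0.757) [heading=45, draw]
LT 72: heading 45 -> 117
FD 7: (1.243,-0.757) -> (-1.935,5.48) [heading=117, draw]
RT 120: heading 117 -> 357
FD 9: (-1.935,5.48) -> (7.052,5.009) [heading=357, draw]
REPEAT 6 [
  -- iteration 1/6 --
  BK 1: (7.052,5.009) -> (6.054,5.061) [heading=357, draw]
  FD 13: (6.054,5.061) -> (19.036,4.381) [heading=357, draw]
  -- iteration 2/6 --
  BK 1: (19.036,4.381) -> (18.037,4.433) [heading=357, draw]
  FD 13: (18.037,4.433) -> (31.019,3.753) [heading=357, draw]
  -- iteration 3/6 --
  BK 1: (31.019,3.753) -> (30.021,3.805) [heading=357, draw]
  FD 13: (30.021,3.805) -> (43.003,3.125) [heading=357, draw]
  -- iteration 4/6 --
  BK 1: (43.003,3.125) -> (42.004,3.177) [heading=357, draw]
  FD 13: (42.004,3.177) -> (54.987,2.497) [heading=357, draw]
  -- iteration 5/6 --
  BK 1: (54.987,2.497) -> (53.988,2.549) [heading=357, draw]
  FD 13: (53.988,2.549) -> (66.97,1.869) [heading=357, draw]
  -- iteration 6/6 --
  BK 1: (66.97,1.869) -> (65.972,1.921) [heading=357, draw]
  FD 13: (65.972,1.921) -> (78.954,1.24) [heading=357, draw]
]
FD 7: (78.954,1.24) -> (85.944,0.874) [heading=357, draw]
FD 5: (85.944,0.874) -> (90.937,0.612) [heading=357, draw]
LT 30: heading 357 -> 27
RT 72: heading 27 -> 315
PD: pen down
FD 16: (90.937,0.612) -> (102.251,-10.701) [heading=315, draw]
Final: pos=(102.251,-10.701), heading=315, 18 segment(s) drawn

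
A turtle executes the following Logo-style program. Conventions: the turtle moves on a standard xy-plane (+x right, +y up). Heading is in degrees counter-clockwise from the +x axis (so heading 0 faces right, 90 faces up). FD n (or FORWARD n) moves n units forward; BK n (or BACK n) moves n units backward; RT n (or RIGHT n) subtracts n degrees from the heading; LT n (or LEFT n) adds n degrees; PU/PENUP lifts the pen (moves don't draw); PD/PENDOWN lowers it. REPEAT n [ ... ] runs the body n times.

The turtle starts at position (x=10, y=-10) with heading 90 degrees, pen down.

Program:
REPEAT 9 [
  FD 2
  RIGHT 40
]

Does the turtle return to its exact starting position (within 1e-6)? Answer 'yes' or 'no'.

Executing turtle program step by step:
Start: pos=(10,-10), heading=90, pen down
REPEAT 9 [
  -- iteration 1/9 --
  FD 2: (10,-10) -> (10,-8) [heading=90, draw]
  RT 40: heading 90 -> 50
  -- iteration 2/9 --
  FD 2: (10,-8) -> (11.286,-6.468) [heading=50, draw]
  RT 40: heading 50 -> 10
  -- iteration 3/9 --
  FD 2: (11.286,-6.468) -> (13.255,-6.121) [heading=10, draw]
  RT 40: heading 10 -> 330
  -- iteration 4/9 --
  FD 2: (13.255,-6.121) -> (14.987,-7.121) [heading=330, draw]
  RT 40: heading 330 -> 290
  -- iteration 5/9 --
  FD 2: (14.987,-7.121) -> (15.671,-9) [heading=290, draw]
  RT 40: heading 290 -> 250
  -- iteration 6/9 --
  FD 2: (15.671,-9) -> (14.987,-10.879) [heading=250, draw]
  RT 40: heading 250 -> 210
  -- iteration 7/9 --
  FD 2: (14.987,-10.879) -> (13.255,-11.879) [heading=210, draw]
  RT 40: heading 210 -> 170
  -- iteration 8/9 --
  FD 2: (13.255,-11.879) -> (11.286,-11.532) [heading=170, draw]
  RT 40: heading 170 -> 130
  -- iteration 9/9 --
  FD 2: (11.286,-11.532) -> (10,-10) [heading=130, draw]
  RT 40: heading 130 -> 90
]
Final: pos=(10,-10), heading=90, 9 segment(s) drawn

Start position: (10, -10)
Final position: (10, -10)
Distance = 0; < 1e-6 -> CLOSED

Answer: yes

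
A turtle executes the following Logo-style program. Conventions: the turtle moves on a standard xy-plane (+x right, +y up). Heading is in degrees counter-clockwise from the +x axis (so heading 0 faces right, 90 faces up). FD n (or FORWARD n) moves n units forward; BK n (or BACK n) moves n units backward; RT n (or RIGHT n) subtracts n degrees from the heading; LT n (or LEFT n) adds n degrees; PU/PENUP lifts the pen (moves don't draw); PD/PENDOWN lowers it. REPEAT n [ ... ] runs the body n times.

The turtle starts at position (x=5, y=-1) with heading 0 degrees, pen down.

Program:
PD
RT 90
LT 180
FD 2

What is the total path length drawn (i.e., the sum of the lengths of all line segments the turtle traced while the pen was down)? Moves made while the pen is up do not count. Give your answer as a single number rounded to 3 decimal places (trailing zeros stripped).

Answer: 2

Derivation:
Executing turtle program step by step:
Start: pos=(5,-1), heading=0, pen down
PD: pen down
RT 90: heading 0 -> 270
LT 180: heading 270 -> 90
FD 2: (5,-1) -> (5,1) [heading=90, draw]
Final: pos=(5,1), heading=90, 1 segment(s) drawn

Segment lengths:
  seg 1: (5,-1) -> (5,1), length = 2
Total = 2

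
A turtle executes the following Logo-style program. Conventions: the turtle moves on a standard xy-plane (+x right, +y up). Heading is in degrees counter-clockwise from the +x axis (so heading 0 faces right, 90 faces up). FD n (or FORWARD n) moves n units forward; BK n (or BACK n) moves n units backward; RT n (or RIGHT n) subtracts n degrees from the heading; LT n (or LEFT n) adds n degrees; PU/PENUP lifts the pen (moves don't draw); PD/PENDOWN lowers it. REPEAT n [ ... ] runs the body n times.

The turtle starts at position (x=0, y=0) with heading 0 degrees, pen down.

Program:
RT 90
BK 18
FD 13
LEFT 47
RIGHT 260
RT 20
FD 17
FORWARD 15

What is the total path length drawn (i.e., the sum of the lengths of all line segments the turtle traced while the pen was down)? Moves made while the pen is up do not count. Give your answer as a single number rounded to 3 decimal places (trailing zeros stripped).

Answer: 63

Derivation:
Executing turtle program step by step:
Start: pos=(0,0), heading=0, pen down
RT 90: heading 0 -> 270
BK 18: (0,0) -> (0,18) [heading=270, draw]
FD 13: (0,18) -> (0,5) [heading=270, draw]
LT 47: heading 270 -> 317
RT 260: heading 317 -> 57
RT 20: heading 57 -> 37
FD 17: (0,5) -> (13.577,15.231) [heading=37, draw]
FD 15: (13.577,15.231) -> (25.556,24.258) [heading=37, draw]
Final: pos=(25.556,24.258), heading=37, 4 segment(s) drawn

Segment lengths:
  seg 1: (0,0) -> (0,18), length = 18
  seg 2: (0,18) -> (0,5), length = 13
  seg 3: (0,5) -> (13.577,15.231), length = 17
  seg 4: (13.577,15.231) -> (25.556,24.258), length = 15
Total = 63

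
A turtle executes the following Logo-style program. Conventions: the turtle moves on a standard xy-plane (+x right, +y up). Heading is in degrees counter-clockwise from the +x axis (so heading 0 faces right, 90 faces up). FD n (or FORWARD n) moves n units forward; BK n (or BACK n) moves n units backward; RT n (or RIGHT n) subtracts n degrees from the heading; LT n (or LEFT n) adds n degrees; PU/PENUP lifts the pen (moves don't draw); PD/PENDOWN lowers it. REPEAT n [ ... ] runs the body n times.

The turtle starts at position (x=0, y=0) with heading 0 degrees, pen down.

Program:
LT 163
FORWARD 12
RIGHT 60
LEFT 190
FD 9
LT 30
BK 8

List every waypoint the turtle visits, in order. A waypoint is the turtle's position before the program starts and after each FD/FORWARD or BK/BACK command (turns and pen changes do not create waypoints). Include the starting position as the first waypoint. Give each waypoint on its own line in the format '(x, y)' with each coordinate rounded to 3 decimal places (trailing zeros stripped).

Executing turtle program step by step:
Start: pos=(0,0), heading=0, pen down
LT 163: heading 0 -> 163
FD 12: (0,0) -> (-11.476,3.508) [heading=163, draw]
RT 60: heading 163 -> 103
LT 190: heading 103 -> 293
FD 9: (-11.476,3.508) -> (-7.959,-4.776) [heading=293, draw]
LT 30: heading 293 -> 323
BK 8: (-7.959,-4.776) -> (-14.348,0.038) [heading=323, draw]
Final: pos=(-14.348,0.038), heading=323, 3 segment(s) drawn
Waypoints (4 total):
(0, 0)
(-11.476, 3.508)
(-7.959, -4.776)
(-14.348, 0.038)

Answer: (0, 0)
(-11.476, 3.508)
(-7.959, -4.776)
(-14.348, 0.038)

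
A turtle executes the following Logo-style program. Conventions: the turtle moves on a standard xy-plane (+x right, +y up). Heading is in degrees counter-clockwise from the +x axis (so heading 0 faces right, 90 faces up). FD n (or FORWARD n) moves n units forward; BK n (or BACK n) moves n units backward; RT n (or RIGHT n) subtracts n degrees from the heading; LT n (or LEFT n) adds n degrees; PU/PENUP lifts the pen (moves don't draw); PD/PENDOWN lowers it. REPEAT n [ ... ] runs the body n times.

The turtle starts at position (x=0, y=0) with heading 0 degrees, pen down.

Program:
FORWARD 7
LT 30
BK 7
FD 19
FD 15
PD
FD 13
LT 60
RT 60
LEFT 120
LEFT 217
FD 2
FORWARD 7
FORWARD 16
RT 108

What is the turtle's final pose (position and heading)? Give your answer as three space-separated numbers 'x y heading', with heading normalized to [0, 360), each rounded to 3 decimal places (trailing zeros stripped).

Executing turtle program step by step:
Start: pos=(0,0), heading=0, pen down
FD 7: (0,0) -> (7,0) [heading=0, draw]
LT 30: heading 0 -> 30
BK 7: (7,0) -> (0.938,-3.5) [heading=30, draw]
FD 19: (0.938,-3.5) -> (17.392,6) [heading=30, draw]
FD 15: (17.392,6) -> (30.383,13.5) [heading=30, draw]
PD: pen down
FD 13: (30.383,13.5) -> (41.641,20) [heading=30, draw]
LT 60: heading 30 -> 90
RT 60: heading 90 -> 30
LT 120: heading 30 -> 150
LT 217: heading 150 -> 7
FD 2: (41.641,20) -> (43.626,20.244) [heading=7, draw]
FD 7: (43.626,20.244) -> (50.574,21.097) [heading=7, draw]
FD 16: (50.574,21.097) -> (66.455,23.047) [heading=7, draw]
RT 108: heading 7 -> 259
Final: pos=(66.455,23.047), heading=259, 8 segment(s) drawn

Answer: 66.455 23.047 259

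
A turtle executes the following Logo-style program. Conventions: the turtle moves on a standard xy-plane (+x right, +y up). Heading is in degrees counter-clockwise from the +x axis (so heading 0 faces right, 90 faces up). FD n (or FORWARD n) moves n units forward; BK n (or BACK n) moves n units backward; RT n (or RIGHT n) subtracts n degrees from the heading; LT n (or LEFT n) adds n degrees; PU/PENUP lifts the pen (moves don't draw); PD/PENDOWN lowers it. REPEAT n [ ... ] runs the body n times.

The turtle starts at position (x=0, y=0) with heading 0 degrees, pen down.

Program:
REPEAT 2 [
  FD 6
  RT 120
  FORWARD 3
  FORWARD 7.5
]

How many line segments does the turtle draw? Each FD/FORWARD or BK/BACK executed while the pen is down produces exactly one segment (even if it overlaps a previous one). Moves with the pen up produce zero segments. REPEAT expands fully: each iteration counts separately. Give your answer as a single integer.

Executing turtle program step by step:
Start: pos=(0,0), heading=0, pen down
REPEAT 2 [
  -- iteration 1/2 --
  FD 6: (0,0) -> (6,0) [heading=0, draw]
  RT 120: heading 0 -> 240
  FD 3: (6,0) -> (4.5,-2.598) [heading=240, draw]
  FD 7.5: (4.5,-2.598) -> (0.75,-9.093) [heading=240, draw]
  -- iteration 2/2 --
  FD 6: (0.75,-9.093) -> (-2.25,-14.289) [heading=240, draw]
  RT 120: heading 240 -> 120
  FD 3: (-2.25,-14.289) -> (-3.75,-11.691) [heading=120, draw]
  FD 7.5: (-3.75,-11.691) -> (-7.5,-5.196) [heading=120, draw]
]
Final: pos=(-7.5,-5.196), heading=120, 6 segment(s) drawn
Segments drawn: 6

Answer: 6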